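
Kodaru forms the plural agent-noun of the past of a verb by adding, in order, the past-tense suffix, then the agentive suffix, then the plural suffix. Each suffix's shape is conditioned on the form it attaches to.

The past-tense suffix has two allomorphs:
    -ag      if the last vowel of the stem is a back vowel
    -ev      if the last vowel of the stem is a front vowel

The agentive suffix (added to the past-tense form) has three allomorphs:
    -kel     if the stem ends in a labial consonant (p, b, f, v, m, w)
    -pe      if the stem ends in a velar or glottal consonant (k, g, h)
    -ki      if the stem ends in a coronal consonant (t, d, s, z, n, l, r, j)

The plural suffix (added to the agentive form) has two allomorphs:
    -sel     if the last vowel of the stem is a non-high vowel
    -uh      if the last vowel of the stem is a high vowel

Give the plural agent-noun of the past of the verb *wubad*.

wubadagpesel

*wubad*: last vowel = /a/, a back vowel → -ag → *wubadag*.
Since the final consonant of the past-tense form *wubadag* is /g/ (velar/glottal), it takes -pe, giving *wubadagpe*.
The last vowel of the agentive form *wubadagpe* is /e/, which is a non-high vowel, so the plural suffix is -sel, giving *wubadagpesel*.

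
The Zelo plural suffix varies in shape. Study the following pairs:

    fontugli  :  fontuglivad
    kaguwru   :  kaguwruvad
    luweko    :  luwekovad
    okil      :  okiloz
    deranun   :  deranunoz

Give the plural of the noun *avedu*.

aveduvad

Looking at the final sound of each stem: -oz when the stem ends in a consonant (*okil*, *deranun*); -vad when the stem ends in a vowel (*fontugli*, *kaguwru*, *luweko*).
*avedu* — final sound /u/ (a vowel) → -vad → *aveduvad*.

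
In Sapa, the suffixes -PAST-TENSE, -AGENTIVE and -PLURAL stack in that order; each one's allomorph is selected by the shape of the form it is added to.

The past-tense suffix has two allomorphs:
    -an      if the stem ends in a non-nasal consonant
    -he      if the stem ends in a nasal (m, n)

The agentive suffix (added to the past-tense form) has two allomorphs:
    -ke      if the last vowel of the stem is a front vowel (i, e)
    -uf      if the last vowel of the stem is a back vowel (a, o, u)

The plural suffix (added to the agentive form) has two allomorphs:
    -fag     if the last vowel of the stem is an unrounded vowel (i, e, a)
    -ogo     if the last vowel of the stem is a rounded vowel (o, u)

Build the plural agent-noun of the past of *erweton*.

*erweton*: final consonant = /n/, a nasal → -he → *erwetonhe*.
Since the last vowel of the past-tense form *erwetonhe* is /e/ (a front vowel), it takes -ke, giving *erwetonheke*.
Since the last vowel of the agentive form *erwetonheke* is /e/ (an unrounded vowel), it takes -fag, giving *erwetonhekefag*.

erwetonhekefag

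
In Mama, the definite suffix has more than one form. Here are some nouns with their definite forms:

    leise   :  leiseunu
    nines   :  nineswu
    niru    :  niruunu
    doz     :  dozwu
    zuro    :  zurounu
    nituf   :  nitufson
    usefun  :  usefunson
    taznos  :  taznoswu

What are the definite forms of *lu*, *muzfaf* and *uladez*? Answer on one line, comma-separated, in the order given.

The alternation tracks the final sound of the stem — -wu when the stem ends in a sibilant (*nines*, *doz*, *taznos*); -son when the stem ends in a non-sibilant consonant (*nituf*, *usefun*); -unu when the stem ends in a vowel (*leise*, *niru*, *zuro*).
The final sound of *lu* is /u/, which is a vowel, so the suffix is -unu, giving *luunu*.
Since the final sound of *muzfaf* is /f/ (a non-sibilant consonant), it takes -son, giving *muzfafson*.
*uladez*: final sound = /z/, a sibilant → -wu → *uladezwu*.

luunu, muzfafson, uladezwu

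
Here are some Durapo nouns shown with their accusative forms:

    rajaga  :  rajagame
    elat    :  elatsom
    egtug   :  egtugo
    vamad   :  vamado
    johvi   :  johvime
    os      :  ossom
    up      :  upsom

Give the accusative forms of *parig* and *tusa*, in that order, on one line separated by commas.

Looking at the final sound of each stem: -som when the stem ends in a voiceless consonant (*elat*, *os*, *up*); -o when the stem ends in a voiced consonant (*egtug*, *vamad*); -me when the stem ends in a vowel (*rajaga*, *johvi*).
Since the final sound of *parig* is /g/ (a voiced consonant), it takes -o, giving *parigo*.
The final sound of *tusa* is /a/, which is a vowel, so the suffix is -me, giving *tusame*.

parigo, tusame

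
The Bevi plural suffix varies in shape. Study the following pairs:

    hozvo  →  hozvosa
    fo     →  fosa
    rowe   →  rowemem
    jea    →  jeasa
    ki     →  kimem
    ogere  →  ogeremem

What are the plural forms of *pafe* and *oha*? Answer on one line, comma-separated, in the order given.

The suffix is conditioned by the last vowel: -mem when the last vowel of the stem is a front vowel (*rowe*, *ki*, *ogere*); -sa when the last vowel of the stem is a back vowel (*hozvo*, *fo*, *jea*).
*pafe* — last vowel /e/ (a front vowel) → -mem → *pafemem*.
*oha*: last vowel = /a/, a back vowel → -sa → *ohasa*.

pafemem, ohasa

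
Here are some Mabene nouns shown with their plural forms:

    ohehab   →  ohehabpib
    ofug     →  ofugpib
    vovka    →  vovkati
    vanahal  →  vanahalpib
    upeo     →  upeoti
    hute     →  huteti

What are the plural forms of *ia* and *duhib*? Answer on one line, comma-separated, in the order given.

iati, duhibpib

The suffix is conditioned by the final sound: -pib when the stem ends in a consonant (*ohehab*, *ofug*, *vanahal*); -ti when the stem ends in a vowel (*vovka*, *upeo*, *hute*).
Since the final sound of *ia* is /a/ (a vowel), it takes -ti, giving *iati*.
*duhib*: final sound = /b/, a consonant → -pib → *duhibpib*.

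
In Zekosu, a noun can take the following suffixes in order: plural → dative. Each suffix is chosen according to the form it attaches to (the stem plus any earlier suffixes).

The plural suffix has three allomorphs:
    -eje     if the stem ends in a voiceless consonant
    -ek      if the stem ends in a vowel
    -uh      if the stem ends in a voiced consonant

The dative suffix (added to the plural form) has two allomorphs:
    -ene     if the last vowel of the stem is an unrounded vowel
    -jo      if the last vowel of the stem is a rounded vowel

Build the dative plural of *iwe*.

The final sound of *iwe* is /e/, which is a vowel, so the plural suffix is -ek, giving *iweek*.
The plural form *iweek* — last vowel /e/ (an unrounded vowel) → -ene → *iweekene*.

iweekene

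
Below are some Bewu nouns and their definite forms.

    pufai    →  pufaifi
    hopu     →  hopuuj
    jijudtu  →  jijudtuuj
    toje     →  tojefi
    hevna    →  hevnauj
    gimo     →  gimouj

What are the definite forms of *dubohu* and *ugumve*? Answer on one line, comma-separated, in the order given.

dubohuuj, ugumvefi

Looking at the last vowel of each stem: -fi when the last vowel of the stem is a front vowel (*pufai*, *toje*); -uj when the last vowel of the stem is a back vowel (*hopu*, *jijudtu*, *hevna*, *gimo*).
*dubohu*: last vowel = /u/, a back vowel → -uj → *dubohuuj*.
*ugumve*: last vowel = /e/, a front vowel → -fi → *ugumvefi*.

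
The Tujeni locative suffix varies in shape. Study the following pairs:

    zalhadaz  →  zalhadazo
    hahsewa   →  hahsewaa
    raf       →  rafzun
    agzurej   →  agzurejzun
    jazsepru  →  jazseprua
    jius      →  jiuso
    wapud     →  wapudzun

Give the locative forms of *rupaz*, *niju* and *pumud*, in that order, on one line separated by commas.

Looking at the final sound of each stem: -o when the stem ends in a sibilant (*zalhadaz*, *jius*); -zun when the stem ends in a non-sibilant consonant (*raf*, *agzurej*, *wapud*); -a when the stem ends in a vowel (*hahsewa*, *jazsepru*).
*rupaz*: final sound = /z/, a sibilant → -o → *rupazo*.
*niju*: final sound = /u/, a vowel → -a → *nijua*.
The final sound of *pumud* is /d/, which is a non-sibilant consonant, so the suffix is -zun, giving *pumudzun*.

rupazo, nijua, pumudzun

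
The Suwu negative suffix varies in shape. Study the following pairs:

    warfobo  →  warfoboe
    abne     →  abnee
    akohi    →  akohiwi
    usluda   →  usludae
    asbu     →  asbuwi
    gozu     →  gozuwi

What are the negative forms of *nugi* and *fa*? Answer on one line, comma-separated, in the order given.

nugiwi, fae

Looking at the last vowel of each stem: -wi when the last vowel of the stem is a high vowel (*akohi*, *asbu*, *gozu*); -e when the last vowel of the stem is a non-high vowel (*warfobo*, *abne*, *usluda*).
The last vowel of *nugi* is /i/, which is a high vowel, so the suffix is -wi, giving *nugiwi*.
*fa* — last vowel /a/ (a non-high vowel) → -e → *fae*.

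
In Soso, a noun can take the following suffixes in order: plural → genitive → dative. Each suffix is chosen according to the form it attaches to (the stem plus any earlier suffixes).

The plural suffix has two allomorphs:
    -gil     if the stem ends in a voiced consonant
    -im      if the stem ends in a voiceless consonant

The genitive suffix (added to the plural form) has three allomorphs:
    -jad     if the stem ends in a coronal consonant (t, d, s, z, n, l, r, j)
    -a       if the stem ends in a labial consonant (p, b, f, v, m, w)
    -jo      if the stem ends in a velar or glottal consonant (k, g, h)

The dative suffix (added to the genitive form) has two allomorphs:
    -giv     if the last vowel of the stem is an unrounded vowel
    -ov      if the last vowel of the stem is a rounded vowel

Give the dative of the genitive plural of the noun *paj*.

pajgiljadgiv

Since the final consonant of *paj* is /j/ (voiced), it takes -gil, giving *pajgil*.
The plural form *pajgil*: final consonant = /l/, coronal → -jad → *pajgiljad*.
The last vowel of the genitive form *pajgiljad* is /a/, which is an unrounded vowel, so the dative suffix is -giv, giving *pajgiljadgiv*.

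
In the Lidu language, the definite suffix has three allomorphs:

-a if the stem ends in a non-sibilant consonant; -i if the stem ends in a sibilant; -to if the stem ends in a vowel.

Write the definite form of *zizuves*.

zizuvesi

Since the final sound of *zizuves* is /s/ (a sibilant), it takes -i, giving *zizuvesi*.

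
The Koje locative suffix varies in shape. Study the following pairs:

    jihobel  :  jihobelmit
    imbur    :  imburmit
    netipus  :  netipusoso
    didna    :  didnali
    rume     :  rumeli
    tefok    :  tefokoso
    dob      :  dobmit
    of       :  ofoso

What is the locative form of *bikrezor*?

bikrezormit

The alternation tracks the final sound of the stem — -oso when the stem ends in a voiceless consonant (*netipus*, *tefok*, *of*); -mit when the stem ends in a voiced consonant (*jihobel*, *imbur*, *dob*); -li when the stem ends in a vowel (*didna*, *rume*).
Since the final sound of *bikrezor* is /r/ (a voiced consonant), it takes -mit, giving *bikrezormit*.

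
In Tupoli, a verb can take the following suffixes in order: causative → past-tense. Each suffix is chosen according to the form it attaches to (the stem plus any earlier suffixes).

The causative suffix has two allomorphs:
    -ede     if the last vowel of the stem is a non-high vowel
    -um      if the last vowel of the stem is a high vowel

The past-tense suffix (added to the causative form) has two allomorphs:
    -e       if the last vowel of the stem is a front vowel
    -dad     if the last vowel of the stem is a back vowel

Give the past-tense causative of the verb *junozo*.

The last vowel of *junozo* is /o/, which is a non-high vowel, so the causative suffix is -ede, giving *junozoede*.
The last vowel of the causative form *junozoede* is /e/, which is a front vowel, so the past-tense suffix is -e, giving *junozoedee*.

junozoedee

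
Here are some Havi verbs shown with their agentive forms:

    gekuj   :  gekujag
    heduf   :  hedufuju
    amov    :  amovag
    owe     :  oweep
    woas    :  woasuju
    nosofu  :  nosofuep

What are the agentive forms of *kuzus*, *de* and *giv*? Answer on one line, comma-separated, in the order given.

The suffix is conditioned by the final sound: -uju when the stem ends in a voiceless consonant (*heduf*, *woas*); -ag when the stem ends in a voiced consonant (*gekuj*, *amov*); -ep when the stem ends in a vowel (*owe*, *nosofu*).
Since the final sound of *kuzus* is /s/ (a voiceless consonant), it takes -uju, giving *kuzusuju*.
*de* — final sound /e/ (a vowel) → -ep → *deep*.
*giv* — final sound /v/ (a voiced consonant) → -ag → *givag*.

kuzusuju, deep, givag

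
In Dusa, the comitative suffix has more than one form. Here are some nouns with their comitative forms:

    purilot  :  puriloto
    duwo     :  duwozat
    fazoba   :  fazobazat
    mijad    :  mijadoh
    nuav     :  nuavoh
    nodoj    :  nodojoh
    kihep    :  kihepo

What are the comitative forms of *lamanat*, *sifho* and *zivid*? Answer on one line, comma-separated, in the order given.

lamanato, sifhozat, zividoh

Looking at the final sound of each stem: -o when the stem ends in a voiceless consonant (*purilot*, *kihep*); -oh when the stem ends in a voiced consonant (*mijad*, *nuav*, *nodoj*); -zat when the stem ends in a vowel (*duwo*, *fazoba*).
*lamanat* — final sound /t/ (a voiceless consonant) → -o → *lamanato*.
The final sound of *sifho* is /o/, which is a vowel, so the suffix is -zat, giving *sifhozat*.
The final sound of *zivid* is /d/, which is a voiced consonant, so the suffix is -oh, giving *zividoh*.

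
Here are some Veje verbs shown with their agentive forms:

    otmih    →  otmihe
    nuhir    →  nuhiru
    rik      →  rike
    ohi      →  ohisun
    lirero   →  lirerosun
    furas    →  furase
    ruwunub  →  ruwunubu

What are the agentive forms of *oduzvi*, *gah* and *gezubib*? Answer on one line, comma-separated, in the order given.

oduzvisun, gahe, gezubibu

Looking at the final sound of each stem: -e when the stem ends in a voiceless consonant (*otmih*, *rik*, *furas*); -u when the stem ends in a voiced consonant (*nuhir*, *ruwunub*); -sun when the stem ends in a vowel (*ohi*, *lirero*).
The final sound of *oduzvi* is /i/, which is a vowel, so the suffix is -sun, giving *oduzvisun*.
*gah* — final sound /h/ (a voiceless consonant) → -e → *gahe*.
*gezubib* — final sound /b/ (a voiced consonant) → -u → *gezubibu*.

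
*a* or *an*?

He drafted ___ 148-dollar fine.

a

The indefinite article is chosen by the initial *sound* of the following word, not its spelling.
The number *148* is spoken "one hundred …", beginning with /wʌn/ — a consonant sound.
So the article is *a*: He drafted a 148-dollar fine.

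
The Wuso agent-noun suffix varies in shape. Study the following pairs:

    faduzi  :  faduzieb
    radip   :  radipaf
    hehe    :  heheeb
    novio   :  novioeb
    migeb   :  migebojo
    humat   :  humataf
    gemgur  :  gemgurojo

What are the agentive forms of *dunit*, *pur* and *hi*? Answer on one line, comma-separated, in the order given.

Looking at the final sound of each stem: -af when the stem ends in a voiceless consonant (*radip*, *humat*); -ojo when the stem ends in a voiced consonant (*migeb*, *gemgur*); -eb when the stem ends in a vowel (*faduzi*, *hehe*, *novio*).
*dunit* — final sound /t/ (a voiceless consonant) → -af → *dunitaf*.
Since the final sound of *pur* is /r/ (a voiced consonant), it takes -ojo, giving *purojo*.
Since the final sound of *hi* is /i/ (a vowel), it takes -eb, giving *hieb*.

dunitaf, purojo, hieb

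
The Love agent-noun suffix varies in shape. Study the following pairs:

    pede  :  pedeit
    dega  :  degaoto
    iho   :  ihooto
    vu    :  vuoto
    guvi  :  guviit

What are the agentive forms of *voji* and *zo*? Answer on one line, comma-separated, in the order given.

The pattern is front/back vowel harmony: -it when the last vowel of the stem is a front vowel (*pede*, *guvi*); -oto when the last vowel of the stem is a back vowel (*dega*, *iho*, *vu*).
Since the last vowel of *voji* is /i/ (a front vowel), it takes -it, giving *vojiit*.
The last vowel of *zo* is /o/, which is a back vowel, so the suffix is -oto, giving *zooto*.

vojiit, zooto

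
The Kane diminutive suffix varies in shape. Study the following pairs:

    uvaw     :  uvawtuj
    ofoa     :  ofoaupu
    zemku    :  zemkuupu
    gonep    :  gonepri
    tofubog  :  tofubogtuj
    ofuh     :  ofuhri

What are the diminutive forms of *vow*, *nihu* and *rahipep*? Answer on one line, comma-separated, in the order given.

vowtuj, nihuupu, rahipepri

The alternation tracks the final sound of the stem — -ri when the stem ends in a voiceless consonant (*gonep*, *ofuh*); -tuj when the stem ends in a voiced consonant (*uvaw*, *tofubog*); -upu when the stem ends in a vowel (*ofoa*, *zemku*).
*vow*: final sound = /w/, a voiced consonant → -tuj → *vowtuj*.
*nihu* — final sound /u/ (a vowel) → -upu → *nihuupu*.
Since the final sound of *rahipep* is /p/ (a voiceless consonant), it takes -ri, giving *rahipepri*.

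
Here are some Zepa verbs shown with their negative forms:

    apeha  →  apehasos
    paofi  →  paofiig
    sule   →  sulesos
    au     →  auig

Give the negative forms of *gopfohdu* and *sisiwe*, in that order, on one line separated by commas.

Looking at the last vowel of each stem: -ig when the last vowel of the stem is a high vowel (*paofi*, *au*); -sos when the last vowel of the stem is a non-high vowel (*apeha*, *sule*).
*gopfohdu*: last vowel = /u/, a high vowel → -ig → *gopfohduig*.
Since the last vowel of *sisiwe* is /e/ (a non-high vowel), it takes -sos, giving *sisiwesos*.

gopfohduig, sisiwesos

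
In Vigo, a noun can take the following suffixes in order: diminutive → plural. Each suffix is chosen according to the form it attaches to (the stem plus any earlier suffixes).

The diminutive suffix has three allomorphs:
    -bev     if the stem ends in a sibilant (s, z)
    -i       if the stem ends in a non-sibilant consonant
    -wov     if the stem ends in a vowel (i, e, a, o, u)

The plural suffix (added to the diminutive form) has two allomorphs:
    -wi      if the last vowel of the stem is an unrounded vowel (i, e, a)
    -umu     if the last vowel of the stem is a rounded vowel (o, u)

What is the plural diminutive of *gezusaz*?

Since the final sound of *gezusaz* is /z/ (a sibilant), it takes -bev, giving *gezusazbev*.
The diminutive form *gezusazbev*: last vowel = /e/, an unrounded vowel → -wi → *gezusazbevwi*.

gezusazbevwi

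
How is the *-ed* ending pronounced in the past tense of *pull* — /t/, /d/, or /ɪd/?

The stem *pull* ends in a voiced sound other than /d/.
The -ed suffix is realized as /ɪd/ after /t, d/; as /t/ after other voiceless consonants; and as /d/ after other voiced sounds.
So -ed on *pull* is pronounced /d/.

/d/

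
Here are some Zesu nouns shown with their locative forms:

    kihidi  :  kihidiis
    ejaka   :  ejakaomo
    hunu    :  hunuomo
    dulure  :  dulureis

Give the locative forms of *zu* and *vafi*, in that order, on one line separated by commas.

The pattern is front/back vowel harmony: -is when the last vowel of the stem is a front vowel (*kihidi*, *dulure*); -omo when the last vowel of the stem is a back vowel (*ejaka*, *hunu*).
The last vowel of *zu* is /u/, which is a back vowel, so the suffix is -omo, giving *zuomo*.
*vafi*: last vowel = /i/, a front vowel → -is → *vafiis*.

zuomo, vafiis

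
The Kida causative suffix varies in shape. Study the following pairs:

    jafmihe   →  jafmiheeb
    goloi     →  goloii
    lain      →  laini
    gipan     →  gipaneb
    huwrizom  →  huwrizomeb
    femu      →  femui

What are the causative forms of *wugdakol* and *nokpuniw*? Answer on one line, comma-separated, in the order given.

wugdakoleb, nokpuniwi

The pattern is height harmony: -i when the last vowel of the stem is a high vowel (*goloi*, *lain*, *femu*); -eb when the last vowel of the stem is a non-high vowel (*jafmihe*, *gipan*, *huwrizom*).
Since the last vowel of *wugdakol* is /o/ (a non-high vowel), it takes -eb, giving *wugdakoleb*.
Since the last vowel of *nokpuniw* is /i/ (a high vowel), it takes -i, giving *nokpuniwi*.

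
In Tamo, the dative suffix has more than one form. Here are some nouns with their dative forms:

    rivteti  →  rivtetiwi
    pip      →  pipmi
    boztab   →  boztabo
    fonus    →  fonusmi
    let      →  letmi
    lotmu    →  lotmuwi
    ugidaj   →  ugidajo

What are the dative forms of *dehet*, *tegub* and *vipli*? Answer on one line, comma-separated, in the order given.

Looking at the final sound of each stem: -mi when the stem ends in a voiceless consonant (*pip*, *fonus*, *let*); -o when the stem ends in a voiced consonant (*boztab*, *ugidaj*); -wi when the stem ends in a vowel (*rivteti*, *lotmu*).
*dehet* — final sound /t/ (a voiceless consonant) → -mi → *dehetmi*.
*tegub*: final sound = /b/, a voiced consonant → -o → *tegubo*.
The final sound of *vipli* is /i/, which is a vowel, so the suffix is -wi, giving *vipliwi*.

dehetmi, tegubo, vipliwi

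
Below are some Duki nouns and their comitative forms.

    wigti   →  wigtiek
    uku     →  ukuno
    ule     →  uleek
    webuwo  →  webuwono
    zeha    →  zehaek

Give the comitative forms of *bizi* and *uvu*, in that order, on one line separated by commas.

Looking at the last vowel of each stem: -no when the last vowel of the stem is a rounded vowel (*uku*, *webuwo*); -ek when the last vowel of the stem is an unrounded vowel (*wigti*, *ule*, *zeha*).
*bizi* — last vowel /i/ (an unrounded vowel) → -ek → *biziek*.
*uvu* — last vowel /u/ (a rounded vowel) → -no → *uvuno*.

biziek, uvuno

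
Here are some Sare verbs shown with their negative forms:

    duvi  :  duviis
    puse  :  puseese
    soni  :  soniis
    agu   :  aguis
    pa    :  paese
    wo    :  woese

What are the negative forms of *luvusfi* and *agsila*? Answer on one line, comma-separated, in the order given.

luvusfiis, agsilaese

Looking at the last vowel of each stem: -is when the last vowel of the stem is a high vowel (*duvi*, *soni*, *agu*); -ese when the last vowel of the stem is a non-high vowel (*puse*, *pa*, *wo*).
*luvusfi*: last vowel = /i/, a high vowel → -is → *luvusfiis*.
*agsila*: last vowel = /a/, a non-high vowel → -ese → *agsilaese*.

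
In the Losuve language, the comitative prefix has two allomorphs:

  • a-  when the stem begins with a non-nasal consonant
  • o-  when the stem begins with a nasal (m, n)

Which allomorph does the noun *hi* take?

Since the first consonant of *hi* is /h/ (non-nasal), it takes a-.

a-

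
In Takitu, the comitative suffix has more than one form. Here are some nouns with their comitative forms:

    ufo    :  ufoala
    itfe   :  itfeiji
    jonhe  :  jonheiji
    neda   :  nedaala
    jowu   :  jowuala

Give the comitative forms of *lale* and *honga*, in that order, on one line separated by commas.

laleiji, hongaala

The pattern is front/back vowel harmony: -iji when the last vowel of the stem is a front vowel (*itfe*, *jonhe*); -ala when the last vowel of the stem is a back vowel (*ufo*, *neda*, *jowu*).
*lale*: last vowel = /e/, a front vowel → -iji → *laleiji*.
Since the last vowel of *honga* is /a/ (a back vowel), it takes -ala, giving *hongaala*.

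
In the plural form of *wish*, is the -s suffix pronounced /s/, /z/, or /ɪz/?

The stem *wish* ends in a sibilant (/s, z, ʃ, ʒ, tʃ, dʒ/).
The plural suffix surfaces as /ɪz/ after sibilants, /s/ after other voiceless consonants, and /z/ after other voiced sounds.
So the plural -s on *wish* is pronounced /ɪz/.

/ɪz/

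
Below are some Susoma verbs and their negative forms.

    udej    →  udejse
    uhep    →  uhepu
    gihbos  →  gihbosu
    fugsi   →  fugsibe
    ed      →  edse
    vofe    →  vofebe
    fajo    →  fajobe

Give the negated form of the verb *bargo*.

bargobe

Looking at the final sound of each stem: -u when the stem ends in a voiceless consonant (*uhep*, *gihbos*); -se when the stem ends in a voiced consonant (*udej*, *ed*); -be when the stem ends in a vowel (*fugsi*, *vofe*, *fajo*).
*bargo*: final sound = /o/, a vowel → -be → *bargobe*.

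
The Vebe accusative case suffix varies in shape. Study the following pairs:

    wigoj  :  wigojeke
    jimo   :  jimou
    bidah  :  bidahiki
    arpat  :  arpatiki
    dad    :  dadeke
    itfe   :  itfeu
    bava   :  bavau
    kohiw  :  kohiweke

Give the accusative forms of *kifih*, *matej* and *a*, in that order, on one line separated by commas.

Looking at the final sound of each stem: -iki when the stem ends in a voiceless consonant (*bidah*, *arpat*); -eke when the stem ends in a voiced consonant (*wigoj*, *dad*, *kohiw*); -u when the stem ends in a vowel (*jimo*, *itfe*, *bava*).
*kifih* — final sound /h/ (a voiceless consonant) → -iki → *kifihiki*.
*matej* — final sound /j/ (a voiced consonant) → -eke → *matejeke*.
*a* — final sound /a/ (a vowel) → -u → *au*.

kifihiki, matejeke, au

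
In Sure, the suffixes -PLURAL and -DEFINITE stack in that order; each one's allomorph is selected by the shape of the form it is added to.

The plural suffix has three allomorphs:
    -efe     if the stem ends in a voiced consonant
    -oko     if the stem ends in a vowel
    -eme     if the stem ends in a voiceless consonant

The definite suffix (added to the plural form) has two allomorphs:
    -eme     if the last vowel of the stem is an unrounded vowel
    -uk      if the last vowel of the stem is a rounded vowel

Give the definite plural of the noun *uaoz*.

*uaoz* — final sound /z/ (a voiced consonant) → -efe → *uaozefe*.
Since the last vowel of the plural form *uaozefe* is /e/ (an unrounded vowel), it takes -eme, giving *uaozefeeme*.

uaozefeeme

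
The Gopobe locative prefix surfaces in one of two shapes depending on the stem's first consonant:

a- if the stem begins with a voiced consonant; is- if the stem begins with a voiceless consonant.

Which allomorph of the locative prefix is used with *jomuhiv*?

a-

The first consonant of *jomuhiv* is /j/, which is voiced, so the prefix is a-.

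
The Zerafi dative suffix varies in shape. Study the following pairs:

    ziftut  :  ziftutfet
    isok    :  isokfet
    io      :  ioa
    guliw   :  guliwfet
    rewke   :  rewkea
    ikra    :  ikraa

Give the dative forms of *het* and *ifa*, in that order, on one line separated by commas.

The suffix is conditioned by the final sound: -fet when the stem ends in a consonant (*ziftut*, *isok*, *guliw*); -a when the stem ends in a vowel (*io*, *rewke*, *ikra*).
Since the final sound of *het* is /t/ (a consonant), it takes -fet, giving *hetfet*.
*ifa*: final sound = /a/, a vowel → -a → *ifaa*.

hetfet, ifaa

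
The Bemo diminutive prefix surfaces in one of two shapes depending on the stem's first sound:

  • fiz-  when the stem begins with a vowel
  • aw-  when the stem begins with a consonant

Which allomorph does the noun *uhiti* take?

*uhiti*: first sound = /u/, a vowel → fiz-.

fiz-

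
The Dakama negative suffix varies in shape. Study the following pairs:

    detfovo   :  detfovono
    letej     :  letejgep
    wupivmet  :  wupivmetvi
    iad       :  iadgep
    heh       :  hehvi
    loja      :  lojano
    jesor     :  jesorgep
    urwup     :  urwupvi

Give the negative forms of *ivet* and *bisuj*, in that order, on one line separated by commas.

The alternation tracks the final sound of the stem — -vi when the stem ends in a voiceless consonant (*wupivmet*, *heh*, *urwup*); -gep when the stem ends in a voiced consonant (*letej*, *iad*, *jesor*); -no when the stem ends in a vowel (*detfovo*, *loja*).
*ivet* — final sound /t/ (a voiceless consonant) → -vi → *ivetvi*.
The final sound of *bisuj* is /j/, which is a voiced consonant, so the suffix is -gep, giving *bisujgep*.

ivetvi, bisujgep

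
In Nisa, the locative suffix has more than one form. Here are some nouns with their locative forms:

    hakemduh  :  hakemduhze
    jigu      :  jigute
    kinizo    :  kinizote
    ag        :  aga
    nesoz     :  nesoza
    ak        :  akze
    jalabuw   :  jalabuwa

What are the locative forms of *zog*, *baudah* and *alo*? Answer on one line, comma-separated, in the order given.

Looking at the final sound of each stem: -ze when the stem ends in a voiceless consonant (*hakemduh*, *ak*); -a when the stem ends in a voiced consonant (*ag*, *nesoz*, *jalabuw*); -te when the stem ends in a vowel (*jigu*, *kinizo*).
Since the final sound of *zog* is /g/ (a voiced consonant), it takes -a, giving *zoga*.
*baudah* — final sound /h/ (a voiceless consonant) → -ze → *baudahze*.
The final sound of *alo* is /o/, which is a vowel, so the suffix is -te, giving *alote*.

zoga, baudahze, alote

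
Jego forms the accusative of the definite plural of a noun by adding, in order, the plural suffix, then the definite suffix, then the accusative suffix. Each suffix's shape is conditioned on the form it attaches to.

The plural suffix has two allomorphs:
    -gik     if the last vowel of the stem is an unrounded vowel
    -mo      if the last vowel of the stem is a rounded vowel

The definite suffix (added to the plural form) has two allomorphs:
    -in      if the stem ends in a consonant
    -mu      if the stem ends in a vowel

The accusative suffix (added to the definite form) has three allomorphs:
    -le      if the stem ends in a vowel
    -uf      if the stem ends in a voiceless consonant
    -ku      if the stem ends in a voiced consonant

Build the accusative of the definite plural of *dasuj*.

dasujmomule

*dasuj* — last vowel /u/ (a rounded vowel) → -mo → *dasujmo*.
The plural form *dasujmo* — final sound /o/ (a vowel) → -mu → *dasujmomu*.
The definite form *dasujmomu*: final sound = /u/, a vowel → -le → *dasujmomule*.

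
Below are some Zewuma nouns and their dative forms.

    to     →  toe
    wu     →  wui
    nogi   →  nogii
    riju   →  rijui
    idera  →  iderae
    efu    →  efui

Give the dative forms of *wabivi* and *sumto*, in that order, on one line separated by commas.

wabivii, sumtoe

The alternation tracks the last vowel of the stem — -i when the last vowel of the stem is a high vowel (*wu*, *nogi*, *riju*, *efu*); -e when the last vowel of the stem is a non-high vowel (*to*, *idera*).
The last vowel of *wabivi* is /i/, which is a high vowel, so the suffix is -i, giving *wabivii*.
Since the last vowel of *sumto* is /o/ (a non-high vowel), it takes -e, giving *sumtoe*.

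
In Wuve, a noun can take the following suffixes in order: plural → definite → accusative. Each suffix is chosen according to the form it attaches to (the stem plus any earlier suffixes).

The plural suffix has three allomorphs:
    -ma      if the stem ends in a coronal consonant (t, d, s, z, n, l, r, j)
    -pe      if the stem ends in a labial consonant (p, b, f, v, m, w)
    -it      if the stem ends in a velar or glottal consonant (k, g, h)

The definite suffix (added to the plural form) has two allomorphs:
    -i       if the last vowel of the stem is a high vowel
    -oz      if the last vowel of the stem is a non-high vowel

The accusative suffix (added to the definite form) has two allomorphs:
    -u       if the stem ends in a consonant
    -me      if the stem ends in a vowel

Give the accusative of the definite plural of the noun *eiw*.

eiwpeozu

*eiw*: final consonant = /w/, labial → -pe → *eiwpe*.
The last vowel of the plural form *eiwpe* is /e/, which is a non-high vowel, so the definite suffix is -oz, giving *eiwpeoz*.
The definite form *eiwpeoz*: final sound = /z/, a consonant → -u → *eiwpeozu*.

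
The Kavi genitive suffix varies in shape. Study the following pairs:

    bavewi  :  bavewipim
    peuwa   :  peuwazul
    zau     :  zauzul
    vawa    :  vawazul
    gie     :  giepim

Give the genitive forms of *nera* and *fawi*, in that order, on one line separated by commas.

nerazul, fawipim

Looking at the last vowel of each stem: -pim when the last vowel of the stem is a front vowel (*bavewi*, *gie*); -zul when the last vowel of the stem is a back vowel (*peuwa*, *zau*, *vawa*).
*nera* — last vowel /a/ (a back vowel) → -zul → *nerazul*.
The last vowel of *fawi* is /i/, which is a front vowel, so the suffix is -pim, giving *fawipim*.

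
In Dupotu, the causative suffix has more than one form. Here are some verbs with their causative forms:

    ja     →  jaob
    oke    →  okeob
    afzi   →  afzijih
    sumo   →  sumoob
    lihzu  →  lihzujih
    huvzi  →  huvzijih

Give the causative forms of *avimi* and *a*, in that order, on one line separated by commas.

avimijih, aob

The suffix is conditioned by the last vowel: -jih when the last vowel of the stem is a high vowel (*afzi*, *lihzu*, *huvzi*); -ob when the last vowel of the stem is a non-high vowel (*ja*, *oke*, *sumo*).
*avimi*: last vowel = /i/, a high vowel → -jih → *avimijih*.
*a* — last vowel /a/ (a non-high vowel) → -ob → *aob*.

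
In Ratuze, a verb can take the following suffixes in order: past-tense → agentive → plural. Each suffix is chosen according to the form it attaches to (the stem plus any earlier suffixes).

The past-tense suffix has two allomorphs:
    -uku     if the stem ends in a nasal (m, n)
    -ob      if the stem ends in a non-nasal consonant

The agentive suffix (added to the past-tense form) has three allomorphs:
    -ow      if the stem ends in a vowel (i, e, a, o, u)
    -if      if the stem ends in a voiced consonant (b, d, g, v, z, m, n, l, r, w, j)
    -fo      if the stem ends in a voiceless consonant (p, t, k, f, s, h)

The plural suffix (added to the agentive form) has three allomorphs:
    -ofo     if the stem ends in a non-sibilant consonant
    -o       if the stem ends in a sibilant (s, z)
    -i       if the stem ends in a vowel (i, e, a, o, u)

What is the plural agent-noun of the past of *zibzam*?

*zibzam*: final consonant = /m/, a nasal → -uku → *zibzamuku*.
The past-tense form *zibzamuku*: final sound = /u/, a vowel → -ow → *zibzamukuow*.
The final sound of the agentive form *zibzamukuow* is /w/, which is a non-sibilant consonant, so the plural suffix is -ofo, giving *zibzamukuowofo*.

zibzamukuowofo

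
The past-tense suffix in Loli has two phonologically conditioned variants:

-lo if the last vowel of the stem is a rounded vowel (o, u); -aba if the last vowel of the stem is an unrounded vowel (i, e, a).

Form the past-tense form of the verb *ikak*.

The last vowel of *ikak* is /a/, which is an unrounded vowel, so the suffix is -aba, giving *ikakaba*.

ikakaba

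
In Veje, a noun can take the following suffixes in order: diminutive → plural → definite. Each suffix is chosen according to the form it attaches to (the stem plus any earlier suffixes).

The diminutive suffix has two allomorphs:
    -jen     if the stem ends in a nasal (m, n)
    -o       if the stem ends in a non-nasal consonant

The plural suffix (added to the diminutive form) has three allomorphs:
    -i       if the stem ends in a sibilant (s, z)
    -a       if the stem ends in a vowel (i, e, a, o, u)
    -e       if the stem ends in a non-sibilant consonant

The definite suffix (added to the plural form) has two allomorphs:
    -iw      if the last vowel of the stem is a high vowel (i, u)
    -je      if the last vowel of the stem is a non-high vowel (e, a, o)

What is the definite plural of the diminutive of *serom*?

seromjeneje

Since the final consonant of *serom* is /m/ (a nasal), it takes -jen, giving *seromjen*.
Since the final sound of the diminutive form *seromjen* is /n/ (a non-sibilant consonant), it takes -e, giving *seromjene*.
The plural form *seromjene*: last vowel = /e/, a non-high vowel → -je → *seromjeneje*.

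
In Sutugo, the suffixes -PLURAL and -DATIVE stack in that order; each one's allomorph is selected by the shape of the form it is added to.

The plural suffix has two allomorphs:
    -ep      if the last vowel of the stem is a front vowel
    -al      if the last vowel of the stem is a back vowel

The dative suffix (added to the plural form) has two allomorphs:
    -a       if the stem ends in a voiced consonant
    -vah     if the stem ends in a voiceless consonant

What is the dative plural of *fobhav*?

fobhavala

*fobhav*: last vowel = /a/, a back vowel → -al → *fobhaval*.
Since the final consonant of the plural form *fobhaval* is /l/ (voiced), it takes -a, giving *fobhavala*.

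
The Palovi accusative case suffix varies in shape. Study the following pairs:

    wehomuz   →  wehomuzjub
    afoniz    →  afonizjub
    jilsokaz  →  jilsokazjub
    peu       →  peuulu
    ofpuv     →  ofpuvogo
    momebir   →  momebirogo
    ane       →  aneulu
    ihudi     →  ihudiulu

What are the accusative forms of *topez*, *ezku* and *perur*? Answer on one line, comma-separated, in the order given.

topezjub, ezkuulu, perurogo

The suffix is conditioned by the final sound: -jub when the stem ends in a sibilant (*wehomuz*, *afoniz*, *jilsokaz*); -ogo when the stem ends in a non-sibilant consonant (*ofpuv*, *momebir*); -ulu when the stem ends in a vowel (*peu*, *ane*, *ihudi*).
The final sound of *topez* is /z/, which is a sibilant, so the suffix is -jub, giving *topezjub*.
*ezku*: final sound = /u/, a vowel → -ulu → *ezkuulu*.
The final sound of *perur* is /r/, which is a non-sibilant consonant, so the suffix is -ogo, giving *perurogo*.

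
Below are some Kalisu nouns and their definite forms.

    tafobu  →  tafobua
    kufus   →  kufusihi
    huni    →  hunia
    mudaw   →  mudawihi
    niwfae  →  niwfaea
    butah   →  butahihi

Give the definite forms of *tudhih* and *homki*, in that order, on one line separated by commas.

tudhihihi, homkia

The alternation tracks the final sound of the stem — -ihi when the stem ends in a consonant (*kufus*, *mudaw*, *butah*); -a when the stem ends in a vowel (*tafobu*, *huni*, *niwfae*).
Since the final sound of *tudhih* is /h/ (a consonant), it takes -ihi, giving *tudhihihi*.
Since the final sound of *homki* is /i/ (a vowel), it takes -a, giving *homkia*.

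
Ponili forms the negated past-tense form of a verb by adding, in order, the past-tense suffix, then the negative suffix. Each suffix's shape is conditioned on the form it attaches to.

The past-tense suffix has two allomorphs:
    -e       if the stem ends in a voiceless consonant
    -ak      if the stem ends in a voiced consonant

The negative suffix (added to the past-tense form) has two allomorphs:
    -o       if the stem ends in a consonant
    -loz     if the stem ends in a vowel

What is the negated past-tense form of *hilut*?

hiluteloz

The final consonant of *hilut* is /t/, which is voiceless, so the past-tense suffix is -e, giving *hilute*.
The past-tense form *hilute*: final sound = /e/, a vowel → -loz → *hiluteloz*.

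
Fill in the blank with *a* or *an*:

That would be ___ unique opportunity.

a

The indefinite article is chosen by the initial *sound* of the following word, not its spelling.
*unique* begins with the sound /juː/ (u pronounced /juː/) — a consonant sound.
So the article is *a*: That would be a unique opportunity.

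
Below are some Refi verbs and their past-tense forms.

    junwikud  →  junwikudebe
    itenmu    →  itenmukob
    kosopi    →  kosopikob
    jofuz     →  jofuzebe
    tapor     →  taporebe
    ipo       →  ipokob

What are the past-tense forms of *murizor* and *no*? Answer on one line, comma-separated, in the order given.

The alternation tracks the final sound of the stem — -ebe when the stem ends in a consonant (*junwikud*, *jofuz*, *tapor*); -kob when the stem ends in a vowel (*itenmu*, *kosopi*, *ipo*).
Since the final sound of *murizor* is /r/ (a consonant), it takes -ebe, giving *murizorebe*.
*no*: final sound = /o/, a vowel → -kob → *nokob*.

murizorebe, nokob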